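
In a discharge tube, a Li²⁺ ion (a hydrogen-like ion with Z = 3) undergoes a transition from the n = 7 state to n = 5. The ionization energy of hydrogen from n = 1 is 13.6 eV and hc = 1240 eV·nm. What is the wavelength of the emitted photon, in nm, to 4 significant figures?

517.1 nm

For Z = 3 the level energies scale as Z², so the effective Rydberg energy is 13.6 × 9 = 122.4 eV.
ΔE = 122.4 × (1/5² − 1/7²) = 122.4 × 0.01959 = 2.398 eV.
λ = hc/ΔE = 1240 / 2.398 = 517.1 nm.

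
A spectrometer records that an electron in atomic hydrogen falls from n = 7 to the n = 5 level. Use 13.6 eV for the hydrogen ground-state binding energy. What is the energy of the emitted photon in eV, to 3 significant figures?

0.266 eV

E_7 = −13.60/49 = −0.2776 eV and E_5 = −13.60/25 = −0.5440 eV.
The photon energy is |E_7 − E_5| = 0.266 eV.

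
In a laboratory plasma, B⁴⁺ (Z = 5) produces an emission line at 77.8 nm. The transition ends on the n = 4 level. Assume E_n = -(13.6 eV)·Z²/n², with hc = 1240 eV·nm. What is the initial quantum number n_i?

n_i = 8

The photon energy is ΔE = hc/λ = 1240 / 77.8 = 15.94 eV.
With Z = 5, ΔE = 340.0 × (1/n_f² − 1/n_i²), so 1/n_f² − 1/n_i² = 0.04688.
With n_f = 4: 1/n_i² = 1/16 − 0.04688 = 0.01562, so n_i ≈ 8.00.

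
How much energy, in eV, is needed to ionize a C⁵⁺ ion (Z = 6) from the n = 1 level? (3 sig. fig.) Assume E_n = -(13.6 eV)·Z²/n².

E_n = −13.6 Z²/n² = −489.6/n² eV for Z = 6.
E_1 = −489.6/1 = −490 eV, so ionization (to E = 0) requires 490 eV.

490 eV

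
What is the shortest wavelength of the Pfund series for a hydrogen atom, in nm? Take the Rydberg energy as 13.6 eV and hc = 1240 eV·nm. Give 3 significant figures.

2280 nm

The Pfund series has lower level n_f = 5; the series limit corresponds to n_i → ∞.
ΔE_max = 13.6 × 1 / 5² = 0.5440 eV.
λ_min = 1240 / 0.5440 = 2280 nm.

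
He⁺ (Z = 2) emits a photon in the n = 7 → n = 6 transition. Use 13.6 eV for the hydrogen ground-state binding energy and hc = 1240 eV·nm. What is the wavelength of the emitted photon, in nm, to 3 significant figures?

3090 nm

For Z = 2 the level energies scale as Z², so the effective Rydberg energy is 13.6 × 4 = 54.40 eV.
ΔE = 54.40 × (1/6² − 1/7²) = 54.40 × 0.007370 = 0.4009 eV.
λ = hc/ΔE = 1240 / 0.4009 = 3090 nm.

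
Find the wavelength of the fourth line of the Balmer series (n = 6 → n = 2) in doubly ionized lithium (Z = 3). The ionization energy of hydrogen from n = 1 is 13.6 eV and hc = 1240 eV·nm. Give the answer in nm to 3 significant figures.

The Balmer series terminates on n_f = 2; the fourth line has n_i = 2+4 = 6.
ΔE = 122.4 × (1/2² − 1/6²) = 27.20 eV.
λ = 1240 / 27.20 = 45.6 nm.

45.6 nm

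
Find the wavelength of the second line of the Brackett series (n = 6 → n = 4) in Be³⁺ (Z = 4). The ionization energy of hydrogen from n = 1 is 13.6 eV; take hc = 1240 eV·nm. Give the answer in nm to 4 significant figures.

The Brackett series terminates on n_f = 4; the second line has n_i = 4+2 = 6.
ΔE = 217.6 × (1/4² − 1/6²) = 7.556 eV.
λ = 1240 / 7.556 = 164.1 nm.

164.1 nm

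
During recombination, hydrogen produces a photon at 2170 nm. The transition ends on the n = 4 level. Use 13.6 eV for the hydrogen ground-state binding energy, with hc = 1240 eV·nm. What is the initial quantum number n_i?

n_i = 7

The photon energy is ΔE = hc/λ = 1240 / 2170 = 0.5714 eV.
With Z = 1, ΔE = 13.60 × (1/n_f² − 1/n_i²), so 1/n_f² − 1/n_i² = 0.04202.
With n_f = 4: 1/n_i² = 1/16 − 0.04202 = 0.02048, so n_i ≈ 6.99.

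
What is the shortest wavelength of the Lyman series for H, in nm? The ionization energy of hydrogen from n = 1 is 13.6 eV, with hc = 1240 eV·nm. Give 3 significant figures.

91.2 nm

The Lyman series has lower level n_f = 1; the series limit corresponds to n_i → ∞.
ΔE_max = 13.6 × 1 / 1² = 13.60 eV.
λ_min = 1240 / 13.60 = 91.2 nm.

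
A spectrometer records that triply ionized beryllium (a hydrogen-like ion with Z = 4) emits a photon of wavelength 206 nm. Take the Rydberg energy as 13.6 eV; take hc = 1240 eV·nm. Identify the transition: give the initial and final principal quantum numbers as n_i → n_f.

n_i = 9, n_f = 5

The photon energy is ΔE = hc/λ = 1240 / 206 = 6.019 eV.
With Z = 4, ΔE = 217.6 × (1/n_f² − 1/n_i²), so 1/n_f² − 1/n_i² = 0.02766.
Trying n_f = 5 gives 1/n_i² = 0.01234, i.e. n_i ≈ 9; this pair matches.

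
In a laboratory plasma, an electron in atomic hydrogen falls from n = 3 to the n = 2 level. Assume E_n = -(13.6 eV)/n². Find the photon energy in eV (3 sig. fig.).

E_3 = −13.60/9 = −1.511 eV and E_2 = −13.60/4 = −3.400 eV.
The photon energy is |E_3 − E_2| = 1.89 eV.

1.89 eV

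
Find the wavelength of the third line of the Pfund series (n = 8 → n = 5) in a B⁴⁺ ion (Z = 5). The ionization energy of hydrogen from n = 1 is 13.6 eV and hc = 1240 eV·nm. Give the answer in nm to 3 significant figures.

150 nm

The Pfund series terminates on n_f = 5; the third line has n_i = 5+3 = 8.
ΔE = 340.0 × (1/5² − 1/8²) = 8.288 eV.
λ = 1240 / 8.288 = 150 nm.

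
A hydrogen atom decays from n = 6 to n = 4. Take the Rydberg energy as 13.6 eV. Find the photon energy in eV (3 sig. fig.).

E_6 = −13.60/36 = −0.3778 eV and E_4 = −13.60/16 = −0.8500 eV.
The photon energy is |E_6 − E_4| = 0.472 eV.

0.472 eV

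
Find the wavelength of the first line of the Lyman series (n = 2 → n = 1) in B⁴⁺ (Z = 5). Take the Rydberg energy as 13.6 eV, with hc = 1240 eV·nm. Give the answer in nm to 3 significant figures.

The Lyman series terminates on n_f = 1; the first line has n_i = 1+1 = 2.
ΔE = 340.0 × (1/1² − 1/2²) = 255.0 eV.
λ = 1240 / 255.0 = 4.86 nm.

4.86 nm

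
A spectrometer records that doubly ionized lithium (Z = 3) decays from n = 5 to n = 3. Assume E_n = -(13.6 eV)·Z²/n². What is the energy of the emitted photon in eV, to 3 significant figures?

8.70 eV

The Bohr energies scale as Z², so for Z = 3: E_n = −122.4/n² eV.
E_5 = −122.4/25 = −4.896 eV and E_3 = −122.4/9 = −13.60 eV.
The photon energy is |E_5 − E_3| = 8.70 eV.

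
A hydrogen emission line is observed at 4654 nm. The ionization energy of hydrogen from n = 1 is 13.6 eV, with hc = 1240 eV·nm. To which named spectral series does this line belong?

Pfund

ΔE = 1240/4654 = 0.2664 eV.
This matches 13.6 × (1/5² − 1/7²), so n_f = 5: the Pfund series.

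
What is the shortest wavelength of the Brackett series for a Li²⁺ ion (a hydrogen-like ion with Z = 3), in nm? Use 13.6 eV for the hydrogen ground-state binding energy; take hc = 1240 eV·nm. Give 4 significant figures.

The Brackett series has lower level n_f = 4; the series limit corresponds to n_i → ∞.
ΔE_max = 13.6 × 9 / 4² = 7.650 eV.
λ_min = 1240 / 7.650 = 162.1 nm.

162.1 nm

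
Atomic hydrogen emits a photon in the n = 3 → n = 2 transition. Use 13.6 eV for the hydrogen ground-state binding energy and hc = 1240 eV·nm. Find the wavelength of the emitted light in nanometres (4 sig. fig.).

ΔE = 13.60 × (1/2² − 1/3²) = 13.60 × 0.1389 = 1.889 eV.
λ = hc/ΔE = 1240 / 1.889 = 656.5 nm.

656.5 nm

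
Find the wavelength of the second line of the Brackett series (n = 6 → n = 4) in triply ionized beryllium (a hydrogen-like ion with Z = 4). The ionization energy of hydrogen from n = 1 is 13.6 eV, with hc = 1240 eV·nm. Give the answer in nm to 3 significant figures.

The Brackett series terminates on n_f = 4; the second line has n_i = 4+2 = 6.
ΔE = 217.6 × (1/4² − 1/6²) = 7.556 eV.
λ = 1240 / 7.556 = 164 nm.

164 nm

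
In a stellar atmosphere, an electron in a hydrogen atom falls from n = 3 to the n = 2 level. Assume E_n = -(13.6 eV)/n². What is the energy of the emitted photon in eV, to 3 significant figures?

1.89 eV

E_3 = −13.60/9 = −1.511 eV and E_2 = −13.60/4 = −3.400 eV.
The photon energy is |E_3 − E_2| = 1.89 eV.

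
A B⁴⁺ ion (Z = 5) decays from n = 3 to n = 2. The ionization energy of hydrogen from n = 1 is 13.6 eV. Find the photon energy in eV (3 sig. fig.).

47.2 eV

The Bohr energies scale as Z², so for Z = 5: E_n = −340.0/n² eV.
E_3 = −340.0/9 = −37.78 eV and E_2 = −340.0/4 = −85.00 eV.
The photon energy is |E_3 − E_2| = 47.2 eV.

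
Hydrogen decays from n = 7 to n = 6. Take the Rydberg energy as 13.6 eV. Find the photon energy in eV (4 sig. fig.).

E_7 = −13.60/49 = −0.2776 eV and E_6 = −13.60/36 = −0.3778 eV.
The photon energy is |E_7 − E_6| = 0.1002 eV.

0.1002 eV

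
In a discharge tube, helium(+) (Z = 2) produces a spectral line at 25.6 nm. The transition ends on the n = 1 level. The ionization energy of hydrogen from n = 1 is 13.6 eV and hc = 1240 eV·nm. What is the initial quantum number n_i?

n_i = 3

The photon energy is ΔE = hc/λ = 1240 / 25.6 = 48.44 eV.
With Z = 2, ΔE = 54.40 × (1/n_f² − 1/n_i²), so 1/n_f² − 1/n_i² = 0.8904.
With n_f = 1: 1/n_i² = 1/1 − 0.8904 = 0.1096, so n_i ≈ 3.02.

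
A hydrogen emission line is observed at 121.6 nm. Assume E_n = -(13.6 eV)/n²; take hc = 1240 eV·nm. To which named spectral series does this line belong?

Lyman

ΔE = 1240/121.6 = 10.20 eV.
This matches 13.6 × (1/1² − 1/2²), so n_f = 1: the Lyman series.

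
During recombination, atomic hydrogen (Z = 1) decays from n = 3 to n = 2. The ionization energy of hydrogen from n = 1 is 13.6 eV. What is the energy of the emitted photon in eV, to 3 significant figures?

E_3 = −13.60/9 = −1.511 eV and E_2 = −13.60/4 = −3.400 eV.
The photon energy is |E_3 − E_2| = 1.89 eV.

1.89 eV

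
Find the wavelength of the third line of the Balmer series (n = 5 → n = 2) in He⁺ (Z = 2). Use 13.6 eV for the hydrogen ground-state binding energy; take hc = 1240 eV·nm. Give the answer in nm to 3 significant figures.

109 nm

The Balmer series terminates on n_f = 2; the third line has n_i = 2+3 = 5.
ΔE = 54.40 × (1/2² − 1/5²) = 11.42 eV.
λ = 1240 / 11.42 = 109 nm.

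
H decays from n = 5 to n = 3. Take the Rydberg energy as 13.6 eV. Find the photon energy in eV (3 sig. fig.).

E_5 = −13.60/25 = −0.5440 eV and E_3 = −13.60/9 = −1.511 eV.
The photon energy is |E_5 − E_3| = 0.967 eV.

0.967 eV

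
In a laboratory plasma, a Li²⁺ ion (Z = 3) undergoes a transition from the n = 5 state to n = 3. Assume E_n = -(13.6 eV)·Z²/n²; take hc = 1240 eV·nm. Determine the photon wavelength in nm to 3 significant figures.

For Z = 3 the level energies scale as Z², so the effective Rydberg energy is 13.6 × 9 = 122.4 eV.
ΔE = 122.4 × (1/3² − 1/5²) = 122.4 × 0.07111 = 8.704 eV.
λ = hc/ΔE = 1240 / 8.704 = 142 nm.

142 nm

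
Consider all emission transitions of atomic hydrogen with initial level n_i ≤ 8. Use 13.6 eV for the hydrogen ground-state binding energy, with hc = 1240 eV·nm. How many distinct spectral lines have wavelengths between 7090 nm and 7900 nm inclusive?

2

Enumerate all n_i → n_f pairs with 1 ≤ n_f < n_i ≤ 8 and compute λ = 1240 / [13.6·1·(1/n_f² − 1/n_i²)].
Lines falling in [7090, 7900] nm: 6→5 (7460 nm), 8→6 (7503 nm).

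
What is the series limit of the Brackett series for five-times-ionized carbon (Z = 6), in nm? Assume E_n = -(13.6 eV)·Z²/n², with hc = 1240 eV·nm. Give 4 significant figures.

The Brackett series has lower level n_f = 4; the series limit corresponds to n_i → ∞.
ΔE_max = 13.6 × 36 / 4² = 30.60 eV.
λ_min = 1240 / 30.60 = 40.52 nm.

40.52 nm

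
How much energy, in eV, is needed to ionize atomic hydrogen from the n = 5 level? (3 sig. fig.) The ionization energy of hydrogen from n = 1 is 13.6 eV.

0.544 eV

E_5 = −13.60/25 = −0.544 eV, so ionization (to E = 0) requires 0.544 eV.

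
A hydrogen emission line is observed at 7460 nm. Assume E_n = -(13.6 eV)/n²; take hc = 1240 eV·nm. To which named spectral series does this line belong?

ΔE = 1240/7460 = 0.1662 eV.
This matches 13.6 × (1/5² − 1/6²), so n_f = 5: the Pfund series.

Pfund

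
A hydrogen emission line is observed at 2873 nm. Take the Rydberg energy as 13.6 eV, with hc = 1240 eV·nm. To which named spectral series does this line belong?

Pfund

ΔE = 1240/2873 = 0.4316 eV.
This matches 13.6 × (1/5² − 1/11²), so n_f = 5: the Pfund series.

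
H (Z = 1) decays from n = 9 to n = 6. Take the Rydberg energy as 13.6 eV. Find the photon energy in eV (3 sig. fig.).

E_9 = −13.60/81 = −0.1679 eV and E_6 = −13.60/36 = −0.3778 eV.
The photon energy is |E_9 − E_6| = 0.210 eV.

0.210 eV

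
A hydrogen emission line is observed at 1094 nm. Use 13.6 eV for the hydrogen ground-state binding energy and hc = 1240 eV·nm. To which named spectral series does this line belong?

Paschen

ΔE = 1240/1094 = 1.133 eV.
This matches 13.6 × (1/3² − 1/6²), so n_f = 3: the Paschen series.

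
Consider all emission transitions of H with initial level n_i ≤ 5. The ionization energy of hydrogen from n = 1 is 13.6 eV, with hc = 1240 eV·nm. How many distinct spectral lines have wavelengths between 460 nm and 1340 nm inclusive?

Enumerate all n_i → n_f pairs with 1 ≤ n_f < n_i ≤ 5 and compute λ = 1240 / [13.6·1·(1/n_f² − 1/n_i²)].
Lines falling in [460, 1340] nm: 4→2 (486.3 nm), 3→2 (656.5 nm), 5→3 (1282 nm).

3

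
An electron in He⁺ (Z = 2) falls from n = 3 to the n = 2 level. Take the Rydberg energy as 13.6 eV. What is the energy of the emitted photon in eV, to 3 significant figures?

The Bohr energies scale as Z², so for Z = 2: E_n = −54.40/n² eV.
E_3 = −54.40/9 = −6.044 eV and E_2 = −54.40/4 = −13.60 eV.
The photon energy is |E_3 − E_2| = 7.56 eV.

7.56 eV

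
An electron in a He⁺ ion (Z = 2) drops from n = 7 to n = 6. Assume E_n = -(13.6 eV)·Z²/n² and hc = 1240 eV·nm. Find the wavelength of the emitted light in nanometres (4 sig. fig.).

For Z = 2 the level energies scale as Z², so the effective Rydberg energy is 13.6 × 4 = 54.40 eV.
ΔE = 54.40 × (1/6² − 1/7²) = 54.40 × 0.007370 = 0.4009 eV.
λ = hc/ΔE = 1240 / 0.4009 = 3093 nm.

3093 nm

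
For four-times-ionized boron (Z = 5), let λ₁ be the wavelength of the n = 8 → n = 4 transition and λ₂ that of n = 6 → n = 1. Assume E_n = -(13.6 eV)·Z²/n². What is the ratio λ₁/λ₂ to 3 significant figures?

λ ∝ 1/ΔE ∝ 1/(1/n_f² − 1/n_i²), and the Z² and hc factors cancel in the ratio.
λ₁/λ₂ = (1/1² − 1/6²)/(1/4² − 1/8²) = 0.9722/0.04688 = 20.7.

20.7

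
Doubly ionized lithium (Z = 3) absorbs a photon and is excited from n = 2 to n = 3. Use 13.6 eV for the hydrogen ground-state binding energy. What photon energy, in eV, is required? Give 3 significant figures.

17.0 eV

The Bohr energies scale as Z², so for Z = 3: E_n = −122.4/n² eV.
E_3 = −122.4/9 = −13.60 eV and E_2 = −122.4/4 = −30.60 eV.
The photon energy is |E_3 − E_2| = 17.0 eV.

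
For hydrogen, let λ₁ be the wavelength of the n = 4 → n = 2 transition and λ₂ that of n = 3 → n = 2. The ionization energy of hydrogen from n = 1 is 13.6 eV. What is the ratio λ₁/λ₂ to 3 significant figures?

0.741

λ ∝ 1/ΔE ∝ 1/(1/n_f² − 1/n_i²), and the Z² and hc factors cancel in the ratio.
λ₁/λ₂ = (1/2² − 1/3²)/(1/2² − 1/4²) = 0.1389/0.1875 = 0.741.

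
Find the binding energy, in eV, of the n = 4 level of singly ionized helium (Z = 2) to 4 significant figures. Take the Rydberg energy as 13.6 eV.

E_n = −13.6 Z²/n² = −54.40/n² eV for Z = 2.
E_4 = −54.40/16 = −3.400 eV, so ionization (to E = 0) requires 3.400 eV.

3.400 eV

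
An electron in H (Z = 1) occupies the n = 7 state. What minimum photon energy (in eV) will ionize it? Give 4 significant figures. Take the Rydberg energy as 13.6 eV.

E_7 = −13.60/49 = −0.2776 eV, so ionization (to E = 0) requires 0.2776 eV.

0.2776 eV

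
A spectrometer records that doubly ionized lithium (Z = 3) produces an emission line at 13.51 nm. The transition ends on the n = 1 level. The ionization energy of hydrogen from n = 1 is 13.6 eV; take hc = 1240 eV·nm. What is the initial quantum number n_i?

n_i = 2

The photon energy is ΔE = hc/λ = 1240 / 13.51 = 91.78 eV.
With Z = 3, ΔE = 122.4 × (1/n_f² − 1/n_i²), so 1/n_f² − 1/n_i² = 0.7499.
With n_f = 1: 1/n_i² = 1/1 − 0.7499 = 0.2501, so n_i ≈ 2.00.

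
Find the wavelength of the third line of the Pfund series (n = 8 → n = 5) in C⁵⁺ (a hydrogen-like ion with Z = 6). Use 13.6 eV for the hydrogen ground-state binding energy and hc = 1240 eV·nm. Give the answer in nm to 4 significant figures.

The Pfund series terminates on n_f = 5; the third line has n_i = 5+3 = 8.
ΔE = 489.6 × (1/5² − 1/8²) = 11.93 eV.
λ = 1240 / 11.93 = 103.9 nm.

103.9 nm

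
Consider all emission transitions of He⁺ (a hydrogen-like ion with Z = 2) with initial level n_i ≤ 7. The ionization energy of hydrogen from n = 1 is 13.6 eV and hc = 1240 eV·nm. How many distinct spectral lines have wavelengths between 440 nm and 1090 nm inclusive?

4

Enumerate all n_i → n_f pairs with 1 ≤ n_f < n_i ≤ 7 and compute λ = 1240 / [13.6·4·(1/n_f² − 1/n_i²)].
Lines falling in [440, 1090] nm: 4→3 (468.9 nm), 7→4 (541.5 nm), 6→4 (656.5 nm), 5→4 (1013 nm).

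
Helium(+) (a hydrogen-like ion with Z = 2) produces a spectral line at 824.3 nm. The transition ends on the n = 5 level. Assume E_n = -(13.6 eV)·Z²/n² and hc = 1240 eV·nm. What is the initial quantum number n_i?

The photon energy is ΔE = hc/λ = 1240 / 824.3 = 1.504 eV.
With Z = 2, ΔE = 54.40 × (1/n_f² − 1/n_i²), so 1/n_f² − 1/n_i² = 0.02765.
With n_f = 5: 1/n_i² = 1/25 − 0.02765 = 0.01235, so n_i ≈ 9.00.

n_i = 9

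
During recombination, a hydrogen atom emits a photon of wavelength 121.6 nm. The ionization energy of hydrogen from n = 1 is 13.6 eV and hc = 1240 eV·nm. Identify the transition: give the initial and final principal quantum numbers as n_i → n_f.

n_i = 2, n_f = 1

The photon energy is ΔE = hc/λ = 1240 / 121.6 = 10.20 eV.
With Z = 1, ΔE = 13.60 × (1/n_f² − 1/n_i²), so 1/n_f² − 1/n_i² = 0.7498.
Trying n_f = 1 gives 1/n_i² = 0.2502, i.e. n_i ≈ 2; this pair matches.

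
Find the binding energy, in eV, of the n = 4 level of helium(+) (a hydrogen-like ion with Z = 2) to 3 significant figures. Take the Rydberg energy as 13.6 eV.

E_n = −13.6 Z²/n² = −54.40/n² eV for Z = 2.
E_4 = −54.40/16 = −3.40 eV, so ionization (to E = 0) requires 3.40 eV.

3.40 eV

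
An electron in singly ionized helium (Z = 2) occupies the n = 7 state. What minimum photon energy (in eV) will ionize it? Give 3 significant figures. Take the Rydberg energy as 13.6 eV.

E_n = −13.6 Z²/n² = −54.40/n² eV for Z = 2.
E_7 = −54.40/49 = −1.11 eV, so ionization (to E = 0) requires 1.11 eV.

1.11 eV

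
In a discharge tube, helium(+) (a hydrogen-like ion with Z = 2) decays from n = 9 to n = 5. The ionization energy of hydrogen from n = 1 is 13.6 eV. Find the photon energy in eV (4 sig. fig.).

1.504 eV

The Bohr energies scale as Z², so for Z = 2: E_n = −54.40/n² eV.
E_9 = −54.40/81 = −0.6716 eV and E_5 = −54.40/25 = −2.176 eV.
The photon energy is |E_9 − E_5| = 1.504 eV.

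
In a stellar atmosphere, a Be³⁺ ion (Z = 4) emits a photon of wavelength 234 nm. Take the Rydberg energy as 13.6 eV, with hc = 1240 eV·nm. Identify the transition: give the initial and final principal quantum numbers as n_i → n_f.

n_i = 8, n_f = 5

The photon energy is ΔE = hc/λ = 1240 / 234 = 5.299 eV.
With Z = 4, ΔE = 217.6 × (1/n_f² − 1/n_i²), so 1/n_f² − 1/n_i² = 0.02435.
Trying n_f = 5 gives 1/n_i² = 0.01565, i.e. n_i ≈ 8; this pair matches.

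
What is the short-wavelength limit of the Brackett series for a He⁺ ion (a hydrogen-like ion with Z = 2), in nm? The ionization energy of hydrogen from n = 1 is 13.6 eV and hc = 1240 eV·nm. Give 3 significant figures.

The Brackett series has lower level n_f = 4; the series limit corresponds to n_i → ∞.
ΔE_max = 13.6 × 4 / 4² = 3.400 eV.
λ_min = 1240 / 3.400 = 365 nm.

365 nm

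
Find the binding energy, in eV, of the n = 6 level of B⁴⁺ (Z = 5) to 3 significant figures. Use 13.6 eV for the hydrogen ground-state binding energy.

E_n = −13.6 Z²/n² = −340.0/n² eV for Z = 5.
E_6 = −340.0/36 = −9.44 eV, so ionization (to E = 0) requires 9.44 eV.

9.44 eV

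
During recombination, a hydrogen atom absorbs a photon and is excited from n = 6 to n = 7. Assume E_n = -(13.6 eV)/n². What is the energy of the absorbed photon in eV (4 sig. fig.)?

E_7 = −13.60/49 = −0.2776 eV and E_6 = −13.60/36 = −0.3778 eV.
The photon energy is |E_7 − E_6| = 0.1002 eV.

0.1002 eV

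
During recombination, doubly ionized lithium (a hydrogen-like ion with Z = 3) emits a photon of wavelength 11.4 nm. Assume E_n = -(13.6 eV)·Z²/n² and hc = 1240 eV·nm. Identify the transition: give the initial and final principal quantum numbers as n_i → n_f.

n_i = 3, n_f = 1

The photon energy is ΔE = hc/λ = 1240 / 11.4 = 108.8 eV.
With Z = 3, ΔE = 122.4 × (1/n_f² − 1/n_i²), so 1/n_f² − 1/n_i² = 0.8887.
Trying n_f = 1 gives 1/n_i² = 0.1113, i.e. n_i ≈ 3; this pair matches.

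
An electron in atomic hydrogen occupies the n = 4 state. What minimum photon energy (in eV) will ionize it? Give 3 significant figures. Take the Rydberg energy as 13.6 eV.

0.850 eV

E_4 = −13.60/16 = −0.850 eV, so ionization (to E = 0) requires 0.850 eV.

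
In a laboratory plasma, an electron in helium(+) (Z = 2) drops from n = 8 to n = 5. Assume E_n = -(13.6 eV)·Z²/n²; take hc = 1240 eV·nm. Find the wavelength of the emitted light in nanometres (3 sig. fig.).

935 nm

For Z = 2 the level energies scale as Z², so the effective Rydberg energy is 13.6 × 4 = 54.40 eV.
ΔE = 54.40 × (1/5² − 1/8²) = 54.40 × 0.02438 = 1.326 eV.
λ = hc/ΔE = 1240 / 1.326 = 935 nm.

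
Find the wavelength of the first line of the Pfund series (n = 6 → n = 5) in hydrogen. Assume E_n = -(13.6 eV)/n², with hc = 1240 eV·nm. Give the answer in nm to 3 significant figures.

7460 nm

The Pfund series terminates on n_f = 5; the first line has n_i = 5+1 = 6.
ΔE = 13.60 × (1/5² − 1/6²) = 0.1662 eV.
λ = 1240 / 0.1662 = 7460 nm.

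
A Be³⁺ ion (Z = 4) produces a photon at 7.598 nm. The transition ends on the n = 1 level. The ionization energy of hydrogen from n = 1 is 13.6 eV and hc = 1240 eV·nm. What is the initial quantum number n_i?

n_i = 2

The photon energy is ΔE = hc/λ = 1240 / 7.598 = 163.2 eV.
With Z = 4, ΔE = 217.6 × (1/n_f² − 1/n_i²), so 1/n_f² − 1/n_i² = 0.7500.
With n_f = 1: 1/n_i² = 1/1 − 0.7500 = 0.2500, so n_i ≈ 2.00.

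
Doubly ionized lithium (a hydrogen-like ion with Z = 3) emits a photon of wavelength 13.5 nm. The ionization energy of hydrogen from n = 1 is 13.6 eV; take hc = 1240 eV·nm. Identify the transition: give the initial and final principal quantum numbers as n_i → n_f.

n_i = 2, n_f = 1

The photon energy is ΔE = hc/λ = 1240 / 13.5 = 91.85 eV.
With Z = 3, ΔE = 122.4 × (1/n_f² − 1/n_i²), so 1/n_f² − 1/n_i² = 0.7504.
Trying n_f = 1 gives 1/n_i² = 0.2496, i.e. n_i ≈ 2; this pair matches.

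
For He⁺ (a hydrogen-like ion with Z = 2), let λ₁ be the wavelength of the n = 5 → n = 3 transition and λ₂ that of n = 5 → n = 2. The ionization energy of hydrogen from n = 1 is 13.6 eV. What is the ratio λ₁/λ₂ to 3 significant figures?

2.95

λ ∝ 1/ΔE ∝ 1/(1/n_f² − 1/n_i²), and the Z² and hc factors cancel in the ratio.
λ₁/λ₂ = (1/2² − 1/5²)/(1/3² − 1/5²) = 0.2100/0.07111 = 2.95.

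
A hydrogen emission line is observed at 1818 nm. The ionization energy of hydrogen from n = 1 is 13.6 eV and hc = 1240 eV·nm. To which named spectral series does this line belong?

Brackett

ΔE = 1240/1818 = 0.6821 eV.
This matches 13.6 × (1/4² − 1/9²), so n_f = 4: the Brackett series.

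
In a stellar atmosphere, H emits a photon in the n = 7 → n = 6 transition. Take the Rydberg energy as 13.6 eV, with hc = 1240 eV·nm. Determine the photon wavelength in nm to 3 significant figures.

12400 nm

ΔE = 13.60 × (1/6² − 1/7²) = 13.60 × 0.007370 = 0.1002 eV.
λ = hc/ΔE = 1240 / 0.1002 = 12400 nm.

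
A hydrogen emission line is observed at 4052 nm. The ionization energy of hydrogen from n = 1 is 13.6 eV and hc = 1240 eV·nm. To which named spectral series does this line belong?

Brackett

ΔE = 1240/4052 = 0.3060 eV.
This matches 13.6 × (1/4² − 1/5²), so n_f = 4: the Brackett series.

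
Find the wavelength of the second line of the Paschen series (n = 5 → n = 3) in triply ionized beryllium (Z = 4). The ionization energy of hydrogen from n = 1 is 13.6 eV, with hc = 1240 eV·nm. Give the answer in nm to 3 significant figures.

80.1 nm

The Paschen series terminates on n_f = 3; the second line has n_i = 3+2 = 5.
ΔE = 217.6 × (1/3² − 1/5²) = 15.47 eV.
λ = 1240 / 15.47 = 80.1 nm.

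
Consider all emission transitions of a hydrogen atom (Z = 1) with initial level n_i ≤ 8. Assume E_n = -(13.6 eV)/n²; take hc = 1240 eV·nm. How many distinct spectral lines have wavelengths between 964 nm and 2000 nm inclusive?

5

Enumerate all n_i → n_f pairs with 1 ≤ n_f < n_i ≤ 8 and compute λ = 1240 / [13.6·1·(1/n_f² − 1/n_i²)].
Lines falling in [964, 2000] nm: 7→3 (1005 nm), 6→3 (1094 nm), 5→3 (1282 nm), 4→3 (1876 nm), 8→4 (1945 nm).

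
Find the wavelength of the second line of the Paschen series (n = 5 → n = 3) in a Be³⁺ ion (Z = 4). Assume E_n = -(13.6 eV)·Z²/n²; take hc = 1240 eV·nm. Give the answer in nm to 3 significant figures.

80.1 nm

The Paschen series terminates on n_f = 3; the second line has n_i = 3+2 = 5.
ΔE = 217.6 × (1/3² − 1/5²) = 15.47 eV.
λ = 1240 / 15.47 = 80.1 nm.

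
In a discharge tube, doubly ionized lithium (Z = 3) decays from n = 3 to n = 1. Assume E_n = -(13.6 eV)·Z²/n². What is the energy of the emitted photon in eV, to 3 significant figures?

109 eV

The Bohr energies scale as Z², so for Z = 3: E_n = −122.4/n² eV.
E_3 = −122.4/9 = −13.60 eV and E_1 = −122.4/1 = −122.4 eV.
The photon energy is |E_3 − E_1| = 109 eV.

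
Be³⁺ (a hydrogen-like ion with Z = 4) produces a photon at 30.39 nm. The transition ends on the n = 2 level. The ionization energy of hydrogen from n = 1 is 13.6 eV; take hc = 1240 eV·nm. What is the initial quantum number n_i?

The photon energy is ΔE = hc/λ = 1240 / 30.39 = 40.80 eV.
With Z = 4, ΔE = 217.6 × (1/n_f² − 1/n_i²), so 1/n_f² − 1/n_i² = 0.1875.
With n_f = 2: 1/n_i² = 1/4 − 0.1875 = 0.06249, so n_i ≈ 4.00.

n_i = 4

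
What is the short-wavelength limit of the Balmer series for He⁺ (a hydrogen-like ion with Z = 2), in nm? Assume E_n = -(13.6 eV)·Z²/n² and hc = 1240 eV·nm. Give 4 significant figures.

The Balmer series has lower level n_f = 2; the series limit corresponds to n_i → ∞.
ΔE_max = 13.6 × 4 / 2² = 13.60 eV.
λ_min = 1240 / 13.60 = 91.18 nm.

91.18 nm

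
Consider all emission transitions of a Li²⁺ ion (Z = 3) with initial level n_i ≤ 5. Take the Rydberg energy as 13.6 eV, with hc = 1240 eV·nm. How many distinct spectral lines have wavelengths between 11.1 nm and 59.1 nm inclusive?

Enumerate all n_i → n_f pairs with 1 ≤ n_f < n_i ≤ 5 and compute λ = 1240 / [13.6·9·(1/n_f² − 1/n_i²)].
Lines falling in [11.1, 59.1] nm: 3→1 (11.40 nm), 2→1 (13.51 nm), 5→2 (48.24 nm), 4→2 (54.03 nm).

4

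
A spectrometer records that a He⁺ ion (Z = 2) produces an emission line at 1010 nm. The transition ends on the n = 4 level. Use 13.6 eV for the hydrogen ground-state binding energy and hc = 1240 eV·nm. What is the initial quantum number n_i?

The photon energy is ΔE = hc/λ = 1240 / 1010 = 1.228 eV.
With Z = 2, ΔE = 54.40 × (1/n_f² − 1/n_i²), so 1/n_f² − 1/n_i² = 0.02257.
With n_f = 4: 1/n_i² = 1/16 − 0.02257 = 0.03993, so n_i ≈ 5.00.

n_i = 5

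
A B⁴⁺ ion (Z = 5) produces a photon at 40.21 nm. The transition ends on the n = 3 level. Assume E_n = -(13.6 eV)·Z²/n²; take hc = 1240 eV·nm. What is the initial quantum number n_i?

n_i = 7

The photon energy is ΔE = hc/λ = 1240 / 40.21 = 30.84 eV.
With Z = 5, ΔE = 340.0 × (1/n_f² − 1/n_i²), so 1/n_f² − 1/n_i² = 0.09070.
With n_f = 3: 1/n_i² = 1/9 − 0.09070 = 0.02041, so n_i ≈ 7.00.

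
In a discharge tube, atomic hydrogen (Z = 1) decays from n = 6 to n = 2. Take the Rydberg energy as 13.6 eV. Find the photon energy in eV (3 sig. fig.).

3.02 eV

E_6 = −13.60/36 = −0.3778 eV and E_2 = −13.60/4 = −3.400 eV.
The photon energy is |E_6 − E_2| = 3.02 eV.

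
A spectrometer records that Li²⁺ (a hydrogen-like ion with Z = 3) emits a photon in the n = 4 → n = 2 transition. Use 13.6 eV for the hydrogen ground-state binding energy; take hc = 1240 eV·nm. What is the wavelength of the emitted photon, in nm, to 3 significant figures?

For Z = 3 the level energies scale as Z², so the effective Rydberg energy is 13.6 × 9 = 122.4 eV.
ΔE = 122.4 × (1/2² − 1/4²) = 122.4 × 0.1875 = 22.95 eV.
λ = hc/ΔE = 1240 / 22.95 = 54.0 nm.

54.0 nm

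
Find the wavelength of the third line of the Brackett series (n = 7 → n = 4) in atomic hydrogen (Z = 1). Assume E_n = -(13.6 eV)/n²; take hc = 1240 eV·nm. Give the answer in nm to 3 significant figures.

2170 nm

The Brackett series terminates on n_f = 4; the third line has n_i = 4+3 = 7.
ΔE = 13.60 × (1/4² − 1/7²) = 0.5724 eV.
λ = 1240 / 0.5724 = 2170 nm.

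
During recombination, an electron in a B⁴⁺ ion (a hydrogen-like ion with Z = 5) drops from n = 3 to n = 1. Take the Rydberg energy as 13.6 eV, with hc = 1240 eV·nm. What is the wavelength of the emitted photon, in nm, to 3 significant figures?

4.10 nm

For Z = 5 the level energies scale as Z², so the effective Rydberg energy is 13.6 × 25 = 340.0 eV.
ΔE = 340.0 × (1/1² − 1/3²) = 340.0 × 0.8889 = 302.2 eV.
λ = hc/ΔE = 1240 / 302.2 = 4.10 nm.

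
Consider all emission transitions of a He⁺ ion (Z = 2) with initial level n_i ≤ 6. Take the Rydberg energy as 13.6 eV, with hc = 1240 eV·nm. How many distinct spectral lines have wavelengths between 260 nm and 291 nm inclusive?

Enumerate all n_i → n_f pairs with 1 ≤ n_f < n_i ≤ 6 and compute λ = 1240 / [13.6·4·(1/n_f² − 1/n_i²)].
Lines falling in [260, 291] nm: 6→3 (273.5 nm).

1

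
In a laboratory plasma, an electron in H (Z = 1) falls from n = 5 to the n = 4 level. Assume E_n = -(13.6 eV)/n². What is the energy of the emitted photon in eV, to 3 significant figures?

0.306 eV

E_5 = −13.60/25 = −0.5440 eV and E_4 = −13.60/16 = −0.8500 eV.
The photon energy is |E_5 − E_4| = 0.306 eV.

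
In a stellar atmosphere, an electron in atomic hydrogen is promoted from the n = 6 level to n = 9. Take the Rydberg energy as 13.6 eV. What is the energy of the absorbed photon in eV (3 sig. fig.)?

0.210 eV

E_9 = −13.60/81 = −0.1679 eV and E_6 = −13.60/36 = −0.3778 eV.
The photon energy is |E_9 − E_6| = 0.210 eV.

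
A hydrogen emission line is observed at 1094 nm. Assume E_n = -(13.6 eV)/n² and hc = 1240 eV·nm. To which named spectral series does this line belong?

ΔE = 1240/1094 = 1.133 eV.
This matches 13.6 × (1/3² − 1/6²), so n_f = 3: the Paschen series.

Paschen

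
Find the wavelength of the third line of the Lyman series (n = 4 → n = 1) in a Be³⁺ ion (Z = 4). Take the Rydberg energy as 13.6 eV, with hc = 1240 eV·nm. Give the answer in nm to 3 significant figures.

The Lyman series terminates on n_f = 1; the third line has n_i = 1+3 = 4.
ΔE = 217.6 × (1/1² − 1/4²) = 204.0 eV.
λ = 1240 / 204.0 = 6.08 nm.

6.08 nm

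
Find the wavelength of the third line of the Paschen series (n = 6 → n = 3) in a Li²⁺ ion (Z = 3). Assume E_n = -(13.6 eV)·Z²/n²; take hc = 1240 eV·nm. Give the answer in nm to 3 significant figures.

122 nm

The Paschen series terminates on n_f = 3; the third line has n_i = 3+3 = 6.
ΔE = 122.4 × (1/3² − 1/6²) = 10.20 eV.
λ = 1240 / 10.20 = 122 nm.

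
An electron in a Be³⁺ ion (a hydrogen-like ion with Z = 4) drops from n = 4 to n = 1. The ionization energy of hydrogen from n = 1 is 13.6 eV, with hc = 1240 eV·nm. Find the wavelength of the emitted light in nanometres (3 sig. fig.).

For Z = 4 the level energies scale as Z², so the effective Rydberg energy is 13.6 × 16 = 217.6 eV.
ΔE = 217.6 × (1/1² − 1/4²) = 217.6 × 0.9375 = 204.0 eV.
λ = hc/ΔE = 1240 / 204.0 = 6.08 nm.

6.08 nm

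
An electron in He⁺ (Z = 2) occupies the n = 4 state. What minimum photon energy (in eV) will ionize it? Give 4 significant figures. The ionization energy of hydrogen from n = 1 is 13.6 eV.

E_n = −13.6 Z²/n² = −54.40/n² eV for Z = 2.
E_4 = −54.40/16 = −3.400 eV, so ionization (to E = 0) requires 3.400 eV.

3.400 eV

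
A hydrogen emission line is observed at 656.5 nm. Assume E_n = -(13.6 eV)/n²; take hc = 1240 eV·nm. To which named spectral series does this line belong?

ΔE = 1240/656.5 = 1.889 eV.
This matches 13.6 × (1/2² − 1/3²), so n_f = 2: the Balmer series.

Balmer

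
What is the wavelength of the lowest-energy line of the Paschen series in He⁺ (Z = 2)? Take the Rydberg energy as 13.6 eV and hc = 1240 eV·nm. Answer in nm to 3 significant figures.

469 nm

The Paschen series terminates on n_f = 3; the first line has n_i = 3+1 = 4.
ΔE = 54.40 × (1/3² − 1/4²) = 2.644 eV.
λ = 1240 / 2.644 = 469 nm.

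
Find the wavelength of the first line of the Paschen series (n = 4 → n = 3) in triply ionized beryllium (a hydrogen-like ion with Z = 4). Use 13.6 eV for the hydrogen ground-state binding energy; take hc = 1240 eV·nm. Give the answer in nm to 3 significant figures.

117 nm

The Paschen series terminates on n_f = 3; the first line has n_i = 3+1 = 4.
ΔE = 217.6 × (1/3² − 1/4²) = 10.58 eV.
λ = 1240 / 10.58 = 117 nm.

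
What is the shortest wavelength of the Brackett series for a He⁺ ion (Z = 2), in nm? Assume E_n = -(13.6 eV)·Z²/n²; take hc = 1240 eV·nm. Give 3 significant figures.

365 nm

The Brackett series has lower level n_f = 4; the series limit corresponds to n_i → ∞.
ΔE_max = 13.6 × 4 / 4² = 3.400 eV.
λ_min = 1240 / 3.400 = 365 nm.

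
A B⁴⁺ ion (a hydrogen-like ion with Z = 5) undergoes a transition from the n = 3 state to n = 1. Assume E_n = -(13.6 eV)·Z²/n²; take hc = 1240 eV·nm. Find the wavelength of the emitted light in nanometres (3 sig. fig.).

4.10 nm

For Z = 5 the level energies scale as Z², so the effective Rydberg energy is 13.6 × 25 = 340.0 eV.
ΔE = 340.0 × (1/1² − 1/3²) = 340.0 × 0.8889 = 302.2 eV.
λ = hc/ΔE = 1240 / 302.2 = 4.10 nm.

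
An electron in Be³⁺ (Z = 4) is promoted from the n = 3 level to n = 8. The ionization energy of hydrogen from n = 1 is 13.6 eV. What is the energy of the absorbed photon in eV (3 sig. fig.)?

20.8 eV

The Bohr energies scale as Z², so for Z = 4: E_n = −217.6/n² eV.
E_8 = −217.6/64 = −3.400 eV and E_3 = −217.6/9 = −24.18 eV.
The photon energy is |E_8 − E_3| = 20.8 eV.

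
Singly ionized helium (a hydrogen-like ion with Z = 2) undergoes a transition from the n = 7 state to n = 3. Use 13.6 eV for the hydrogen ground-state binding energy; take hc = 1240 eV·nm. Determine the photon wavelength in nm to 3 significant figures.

251 nm

For Z = 2 the level energies scale as Z², so the effective Rydberg energy is 13.6 × 4 = 54.40 eV.
ΔE = 54.40 × (1/3² − 1/7²) = 54.40 × 0.09070 = 4.934 eV.
λ = hc/ΔE = 1240 / 4.934 = 251 nm.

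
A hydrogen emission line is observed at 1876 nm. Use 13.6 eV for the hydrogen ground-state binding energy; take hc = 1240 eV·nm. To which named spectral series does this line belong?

Paschen

ΔE = 1240/1876 = 0.6610 eV.
This matches 13.6 × (1/3² − 1/4²), so n_f = 3: the Paschen series.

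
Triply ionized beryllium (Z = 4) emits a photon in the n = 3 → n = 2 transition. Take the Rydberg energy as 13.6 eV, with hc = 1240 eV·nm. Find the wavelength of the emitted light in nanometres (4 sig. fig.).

41.03 nm

For Z = 4 the level energies scale as Z², so the effective Rydberg energy is 13.6 × 16 = 217.6 eV.
ΔE = 217.6 × (1/2² − 1/3²) = 217.6 × 0.1389 = 30.22 eV.
λ = hc/ΔE = 1240 / 30.22 = 41.03 nm.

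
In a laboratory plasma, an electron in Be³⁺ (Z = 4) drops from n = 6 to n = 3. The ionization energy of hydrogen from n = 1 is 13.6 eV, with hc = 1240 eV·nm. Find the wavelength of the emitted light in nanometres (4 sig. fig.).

68.38 nm

For Z = 4 the level energies scale as Z², so the effective Rydberg energy is 13.6 × 16 = 217.6 eV.
ΔE = 217.6 × (1/3² − 1/6²) = 217.6 × 0.08333 = 18.13 eV.
λ = hc/ΔE = 1240 / 18.13 = 68.38 nm.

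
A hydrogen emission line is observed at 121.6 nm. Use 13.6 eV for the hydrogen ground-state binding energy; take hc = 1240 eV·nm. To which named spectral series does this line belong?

ΔE = 1240/121.6 = 10.20 eV.
This matches 13.6 × (1/1² − 1/2²), so n_f = 1: the Lyman series.

Lyman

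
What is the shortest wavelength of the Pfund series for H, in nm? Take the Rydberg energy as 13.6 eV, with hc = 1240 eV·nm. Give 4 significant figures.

The Pfund series has lower level n_f = 5; the series limit corresponds to n_i → ∞.
ΔE_max = 13.6 × 1 / 5² = 0.5440 eV.
λ_min = 1240 / 0.5440 = 2279 nm.

2279 nm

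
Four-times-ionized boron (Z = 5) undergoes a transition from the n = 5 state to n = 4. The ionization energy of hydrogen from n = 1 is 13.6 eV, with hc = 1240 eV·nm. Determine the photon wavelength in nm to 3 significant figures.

162 nm

For Z = 5 the level energies scale as Z², so the effective Rydberg energy is 13.6 × 25 = 340.0 eV.
ΔE = 340.0 × (1/4² − 1/5²) = 340.0 × 0.02250 = 7.650 eV.
λ = hc/ΔE = 1240 / 7.650 = 162 nm.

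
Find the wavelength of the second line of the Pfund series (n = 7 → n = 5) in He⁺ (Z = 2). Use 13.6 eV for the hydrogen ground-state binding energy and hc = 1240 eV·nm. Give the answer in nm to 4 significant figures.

1163 nm

The Pfund series terminates on n_f = 5; the second line has n_i = 5+2 = 7.
ΔE = 54.40 × (1/5² − 1/7²) = 1.066 eV.
λ = 1240 / 1.066 = 1163 nm.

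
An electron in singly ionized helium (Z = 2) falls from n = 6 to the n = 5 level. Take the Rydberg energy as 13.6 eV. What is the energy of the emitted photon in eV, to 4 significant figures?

0.6649 eV

The Bohr energies scale as Z², so for Z = 2: E_n = −54.40/n² eV.
E_6 = −54.40/36 = −1.511 eV and E_5 = −54.40/25 = −2.176 eV.
The photon energy is |E_6 − E_5| = 0.6649 eV.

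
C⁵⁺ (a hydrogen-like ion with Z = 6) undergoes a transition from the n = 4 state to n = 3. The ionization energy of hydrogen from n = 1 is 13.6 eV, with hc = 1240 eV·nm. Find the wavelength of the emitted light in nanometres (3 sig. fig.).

For Z = 6 the level energies scale as Z², so the effective Rydberg energy is 13.6 × 36 = 489.6 eV.
ΔE = 489.6 × (1/3² − 1/4²) = 489.6 × 0.04861 = 23.80 eV.
λ = hc/ΔE = 1240 / 23.80 = 52.1 nm.

52.1 nm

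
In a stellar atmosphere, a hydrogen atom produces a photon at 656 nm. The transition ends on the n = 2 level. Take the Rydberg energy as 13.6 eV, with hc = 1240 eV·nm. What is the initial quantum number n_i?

n_i = 3

The photon energy is ΔE = hc/λ = 1240 / 656 = 1.890 eV.
With Z = 1, ΔE = 13.60 × (1/n_f² − 1/n_i²), so 1/n_f² − 1/n_i² = 0.1390.
With n_f = 2: 1/n_i² = 1/4 − 0.1390 = 0.1110, so n_i ≈ 3.00.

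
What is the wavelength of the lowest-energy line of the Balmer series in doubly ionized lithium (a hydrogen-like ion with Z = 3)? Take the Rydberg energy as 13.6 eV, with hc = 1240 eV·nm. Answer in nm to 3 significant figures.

The Balmer series terminates on n_f = 2; the first line has n_i = 2+1 = 3.
ΔE = 122.4 × (1/2² − 1/3²) = 17.00 eV.
λ = 1240 / 17.00 = 72.9 nm.

72.9 nm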